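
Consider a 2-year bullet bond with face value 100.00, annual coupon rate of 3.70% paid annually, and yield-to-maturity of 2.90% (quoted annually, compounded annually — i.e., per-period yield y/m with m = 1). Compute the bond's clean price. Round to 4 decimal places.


Answer: Price = 101.5330

Derivation:
Coupon per period c = face * coupon_rate / m = 3.700000
Periods per year m = 1; per-period yield y/m = 0.029000
Number of cashflows N = 2
Cashflows (t years, CF_t, discount factor 1/(1+y/m)^(m*t), PV):
  t = 1.0000: CF_t = 3.700000, DF = 0.971817, PV = 3.595724
  t = 2.0000: CF_t = 103.700000, DF = 0.944429, PV = 97.937273
Price P = sum_t PV_t = 101.532997


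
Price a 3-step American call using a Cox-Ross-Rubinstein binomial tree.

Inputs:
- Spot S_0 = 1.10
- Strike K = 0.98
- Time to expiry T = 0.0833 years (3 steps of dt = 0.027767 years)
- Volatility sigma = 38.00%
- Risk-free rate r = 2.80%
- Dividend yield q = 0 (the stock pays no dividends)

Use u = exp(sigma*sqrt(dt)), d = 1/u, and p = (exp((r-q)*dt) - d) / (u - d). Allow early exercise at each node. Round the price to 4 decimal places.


Answer: Price = V(0,0) = 0.1316

Derivation:
dt = T/N = 0.027767
u = exp(sigma*sqrt(dt)) = 1.065368; d = 1/u = 0.938642
p = (exp((r-q)*dt) - d) / (u - d) = 0.490313
Discount per step: exp(-r*dt) = 0.999223
Stock lattice S(k, i) with i counting down-moves:
  k=0: S(0,0) = 1.1000
  k=1: S(1,0) = 1.1719; S(1,1) = 1.0325
  k=2: S(2,0) = 1.2485; S(2,1) = 1.1000; S(2,2) = 0.9692
  k=3: S(3,0) = 1.3301; S(3,1) = 1.1719; S(3,2) = 1.0325; S(3,3) = 0.9097
Terminal payoffs V(N, i) = max(S_T - K, 0):
  V(3,0) = 0.350124; V(3,1) = 0.191905; V(3,2) = 0.052507; V(3,3) = 0.000000
Backward induction: V(k, i) = exp(-r*dt) * [p * V(k+1, i) + (1-p) * V(k+1, i+1)]; then take max(V_cont, immediate exercise) for American.
  V(2,0) = exp(-r*dt) * [p*0.350124 + (1-p)*0.191905] = 0.269272; exercise = 0.268511; V(2,0) = max -> 0.269272
  V(2,1) = exp(-r*dt) * [p*0.191905 + (1-p)*0.052507] = 0.120762; exercise = 0.120000; V(2,1) = max -> 0.120762
  V(2,2) = exp(-r*dt) * [p*0.052507 + (1-p)*0.000000] = 0.025725; exercise = 0.000000; V(2,2) = max -> 0.025725
  V(1,0) = exp(-r*dt) * [p*0.269272 + (1-p)*0.120762] = 0.193428; exercise = 0.191905; V(1,0) = max -> 0.193428
  V(1,1) = exp(-r*dt) * [p*0.120762 + (1-p)*0.025725] = 0.072266; exercise = 0.052507; V(1,1) = max -> 0.072266
  V(0,0) = exp(-r*dt) * [p*0.193428 + (1-p)*0.072266] = 0.131571; exercise = 0.120000; V(0,0) = max -> 0.131571


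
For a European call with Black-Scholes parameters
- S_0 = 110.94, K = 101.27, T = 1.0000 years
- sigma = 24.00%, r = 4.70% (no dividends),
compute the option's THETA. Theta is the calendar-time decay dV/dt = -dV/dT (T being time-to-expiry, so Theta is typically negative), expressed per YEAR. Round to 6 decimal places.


Answer: Theta = -7.237751

Derivation:
d1 = 0.6958304053; d2 = 0.4558304053
phi(d1) = 0.3131639231; exp(-qT) = 1.0000000000; exp(-rT) = 0.9540873976
Theta = -S*exp(-qT)*phi(d1)*sigma/(2*sqrt(T)) - r*K*exp(-rT)*N(d2) + q*S*exp(-qT)*N(d1)
N(d1) = 0.7567324773; N(d2) = 0.6757440311; sqrt(T) = 1.0000000000
Term 1 = -110.9400 * 1.0000000000 * 0.3131639231 * 0.2400 / (2 * 1.0000000000) = -4.1690886754
Term 2 = -0.0470 * 101.2700 * 0.9540873976 * 0.6757440311 = -3.0686619302
Term 3 = 0 (no dividend yield, q = 0)
Theta = -4.1690886754 + (-3.0686619302) + (0.0000000000) = -7.237751


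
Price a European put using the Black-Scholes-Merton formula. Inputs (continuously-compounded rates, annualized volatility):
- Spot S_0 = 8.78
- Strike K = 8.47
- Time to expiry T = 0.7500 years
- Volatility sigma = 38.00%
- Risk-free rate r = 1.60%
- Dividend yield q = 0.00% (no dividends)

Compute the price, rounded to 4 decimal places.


Answer: Price = 0.9269

Derivation:
d1 = (ln(S/K) + (r - q + 0.5*sigma^2) * T) / (sigma * sqrt(T)) = 0.31023734
d2 = d1 - sigma * sqrt(T) = -0.01885231
exp(-rT) = 0.98807171; exp(-qT) = 1.00000000
P = K * exp(-rT) * N(-d2) - S_0 * exp(-qT) * N(-d1)
N(-d1) = 0.37819024; N(-d2) = 0.50752054
P = 8.4700 * 0.98807171 * 0.50752054 - 8.7800 * 1.00000000 * 0.37819024 = 0.9269


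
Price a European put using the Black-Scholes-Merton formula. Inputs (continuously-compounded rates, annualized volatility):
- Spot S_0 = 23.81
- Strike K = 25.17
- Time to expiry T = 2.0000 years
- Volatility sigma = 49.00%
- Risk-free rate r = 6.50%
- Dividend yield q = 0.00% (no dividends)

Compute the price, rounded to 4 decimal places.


Answer: Price = 5.4018

Derivation:
d1 = (ln(S/K) + (r - q + 0.5*sigma^2) * T) / (sigma * sqrt(T)) = 0.45392338
d2 = d1 - sigma * sqrt(T) = -0.23904127
exp(-rT) = 0.87809543; exp(-qT) = 1.00000000
P = K * exp(-rT) * N(-d2) - S_0 * exp(-qT) * N(-d1)
N(-d1) = 0.32494199; N(-d2) = 0.59446321
P = 25.1700 * 0.87809543 * 0.59446321 - 23.8100 * 1.00000000 * 0.32494199 = 5.4018


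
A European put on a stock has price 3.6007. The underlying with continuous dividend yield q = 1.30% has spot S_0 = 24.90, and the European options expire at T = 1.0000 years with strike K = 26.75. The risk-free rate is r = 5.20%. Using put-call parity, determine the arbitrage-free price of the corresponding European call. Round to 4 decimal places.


Answer: Call price = 2.7845

Derivation:
Put-call parity: C - P = S_0 * exp(-qT) - K * exp(-rT).
S_0 * exp(-qT) = 24.9000 * 0.98708414 = 24.57839496
K * exp(-rT) = 26.7500 * 0.94932887 = 25.39454719
C = P + S*exp(-qT) - K*exp(-rT)
C = 3.6007 + 24.57839496 - 25.39454719 = 2.7845


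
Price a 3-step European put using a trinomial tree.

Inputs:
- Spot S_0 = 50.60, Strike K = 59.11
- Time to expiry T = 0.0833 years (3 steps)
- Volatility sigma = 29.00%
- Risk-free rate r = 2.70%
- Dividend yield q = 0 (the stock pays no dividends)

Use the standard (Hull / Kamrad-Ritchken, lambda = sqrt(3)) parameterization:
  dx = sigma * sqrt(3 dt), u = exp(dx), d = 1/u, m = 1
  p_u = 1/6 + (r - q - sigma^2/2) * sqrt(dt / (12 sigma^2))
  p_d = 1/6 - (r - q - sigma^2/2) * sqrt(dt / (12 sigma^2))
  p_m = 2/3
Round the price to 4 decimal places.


Answer: Price = V(0,0) = 8.4416

Derivation:
dt = T/N = 0.027767; dx = sigma*sqrt(3*dt) = 0.083699
u = exp(dx) = 1.087302; d = 1/u = 0.919708
p_u = 0.164170, p_m = 0.666667, p_d = 0.169163
Discount per step: exp(-r*dt) = 0.999251
Stock lattice S(k, j) with j the centered position index:
  k=0: S(0,+0) = 50.6000
  k=1: S(1,-1) = 46.5372; S(1,+0) = 50.6000; S(1,+1) = 55.0175
  k=2: S(2,-2) = 42.8007; S(2,-1) = 46.5372; S(2,+0) = 50.6000; S(2,+1) = 55.0175; S(2,+2) = 59.8206
  k=3: S(3,-3) = 39.3641; S(3,-2) = 42.8007; S(3,-1) = 46.5372; S(3,+0) = 50.6000; S(3,+1) = 55.0175; S(3,+2) = 59.8206; S(3,+3) = 65.0430
Terminal payoffs V(N, j) = max(K - S_T, 0):
  V(3,-3) = 19.745892; V(3,-2) = 16.309342; V(3,-1) = 12.572775; V(3,+0) = 8.510000; V(3,+1) = 4.092538; V(3,+2) = 0.000000; V(3,+3) = 0.000000
Backward induction: V(k, j) = exp(-r*dt) * [p_u * V(k+1, j+1) + p_m * V(k+1, j) + p_d * V(k+1, j-1)]
  V(2,-2) = exp(-r*dt) * [p_u*12.572775 + p_m*16.309342 + p_d*19.745892] = 16.265047
  V(2,-1) = exp(-r*dt) * [p_u*8.510000 + p_m*12.572775 + p_d*16.309342] = 12.528481
  V(2,+0) = exp(-r*dt) * [p_u*4.092538 + p_m*8.510000 + p_d*12.572775] = 8.465706
  V(2,+1) = exp(-r*dt) * [p_u*0.000000 + p_m*4.092538 + p_d*8.510000] = 4.164813
  V(2,+2) = exp(-r*dt) * [p_u*0.000000 + p_m*0.000000 + p_d*4.092538] = 0.691787
  V(1,-1) = exp(-r*dt) * [p_u*8.465706 + p_m*12.528481 + p_d*16.265047] = 12.484220
  V(1,+0) = exp(-r*dt) * [p_u*4.164813 + p_m*8.465706 + p_d*12.528481] = 8.440568
  V(1,+1) = exp(-r*dt) * [p_u*0.691787 + p_m*4.164813 + p_d*8.465706] = 4.318958
  V(0,+0) = exp(-r*dt) * [p_u*4.318958 + p_m*8.440568 + p_d*12.484220] = 8.441628


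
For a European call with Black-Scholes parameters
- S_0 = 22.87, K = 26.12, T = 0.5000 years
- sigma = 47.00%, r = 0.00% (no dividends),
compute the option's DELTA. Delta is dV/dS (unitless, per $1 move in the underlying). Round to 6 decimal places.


d1 = -0.2336470261; d2 = -0.5659872132
phi(d1) = 0.3882002363; exp(-qT) = 1.0000000000; exp(-rT) = 1.0000000000
N(d1) = 0.4076295082
Delta = exp(-qT) * N(d1) = 1.0000000000 * 0.4076295082 = 0.407630

Answer: Delta = 0.407630


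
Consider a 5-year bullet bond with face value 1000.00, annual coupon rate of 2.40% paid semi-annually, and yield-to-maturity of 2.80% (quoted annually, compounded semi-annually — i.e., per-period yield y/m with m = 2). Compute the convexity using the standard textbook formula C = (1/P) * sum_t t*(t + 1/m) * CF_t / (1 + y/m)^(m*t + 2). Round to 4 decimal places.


Coupon per period c = face * coupon_rate / m = 12.000000
Periods per year m = 2; per-period yield y/m = 0.014000
Number of cashflows N = 10
Cashflows (t years, CF_t, discount factor 1/(1+y/m)^(m*t), PV):
  t = 0.5000: CF_t = 12.000000, DF = 0.986193, PV = 11.834320
  t = 1.0000: CF_t = 12.000000, DF = 0.972577, PV = 11.670927
  t = 1.5000: CF_t = 12.000000, DF = 0.959149, PV = 11.509790
  t = 2.0000: CF_t = 12.000000, DF = 0.945906, PV = 11.350877
  t = 2.5000: CF_t = 12.000000, DF = 0.932847, PV = 11.194159
  t = 3.0000: CF_t = 12.000000, DF = 0.919967, PV = 11.039605
  t = 3.5000: CF_t = 12.000000, DF = 0.907265, PV = 10.887184
  t = 4.0000: CF_t = 12.000000, DF = 0.894739, PV = 10.736868
  t = 4.5000: CF_t = 12.000000, DF = 0.882386, PV = 10.588627
  t = 5.0000: CF_t = 1012.000000, DF = 0.870203, PV = 880.645180
Price P = sum_t PV_t = 981.457535
Convexity numerator sum_t t*(t + 1/m) * CF_t / (1+y/m)^(m*t + 2):
  t = 0.5000: term = 5.754895
  t = 1.0000: term = 17.026316
  t = 1.5000: term = 33.582477
  t = 2.0000: term = 55.198023
  t = 2.5000: term = 81.653880
  t = 3.0000: term = 112.737112
  t = 3.5000: term = 148.240778
  t = 4.0000: term = 187.963793
  t = 4.5000: term = 231.710791
  t = 5.0000: term = 23553.624460
Convexity = (1/P) * sum = 24427.492524 / 981.457535 = 24.888996

Answer: Convexity = 24.8890


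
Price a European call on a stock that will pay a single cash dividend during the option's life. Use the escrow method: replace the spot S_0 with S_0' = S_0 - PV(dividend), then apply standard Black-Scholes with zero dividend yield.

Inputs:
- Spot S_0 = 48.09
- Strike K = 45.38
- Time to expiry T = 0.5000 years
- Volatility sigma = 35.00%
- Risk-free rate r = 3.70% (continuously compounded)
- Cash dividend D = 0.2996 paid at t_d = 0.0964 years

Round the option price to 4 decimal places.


PV(D) = D * exp(-r * t_d) = 0.2996 * 0.99643955 = 0.29853329
S_0' = S_0 - PV(D) = 48.0900 - 0.29853329 = 47.79146671
d1 = (ln(S_0'/K) + (r + sigma^2/2)*T) / (sigma*sqrt(T)) = 0.40770009
d2 = d1 - sigma*sqrt(T) = 0.16021271
exp(-rT) = 0.98167007
N(d1) = 0.65825306; N(d2) = 0.56364324
C = S_0' * N(d1) - K * exp(-rT) * N(d2) = 47.79146671 * 0.65825306 - 45.3800 * 0.98167007 * 0.56364324 = 6.3496

Answer: Price = 6.3496


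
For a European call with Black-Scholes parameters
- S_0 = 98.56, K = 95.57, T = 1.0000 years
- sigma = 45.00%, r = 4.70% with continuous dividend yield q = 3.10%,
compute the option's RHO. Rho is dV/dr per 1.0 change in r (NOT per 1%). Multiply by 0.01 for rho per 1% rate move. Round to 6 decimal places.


d1 = 0.3290145256; d2 = -0.1209854744
phi(d1) = 0.3779233763; exp(-qT) = 0.9694755731; exp(-rT) = 0.9540873976
N(d2) = 0.4518512702
Rho = K*T*exp(-rT)*N(d2) = 95.5700 * 1.0000 * 0.9540873976 * 0.4518512702 = 41.200762

Answer: Rho = 41.200762


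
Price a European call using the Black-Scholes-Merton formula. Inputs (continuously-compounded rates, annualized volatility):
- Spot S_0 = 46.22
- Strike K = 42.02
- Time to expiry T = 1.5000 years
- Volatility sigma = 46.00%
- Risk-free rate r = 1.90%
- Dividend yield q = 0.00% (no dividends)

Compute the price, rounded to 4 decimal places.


Answer: Price = 12.5717

Derivation:
d1 = (ln(S/K) + (r - q + 0.5*sigma^2) * T) / (sigma * sqrt(T)) = 0.50137666
d2 = d1 - sigma * sqrt(T) = -0.06200598
exp(-rT) = 0.97190229; exp(-qT) = 1.00000000
C = S_0 * exp(-qT) * N(d1) - K * exp(-rT) * N(d2)
N(d1) = 0.69194697; N(d2) = 0.47527904
C = 46.2200 * 1.00000000 * 0.69194697 - 42.0200 * 0.97190229 * 0.47527904 = 12.5717


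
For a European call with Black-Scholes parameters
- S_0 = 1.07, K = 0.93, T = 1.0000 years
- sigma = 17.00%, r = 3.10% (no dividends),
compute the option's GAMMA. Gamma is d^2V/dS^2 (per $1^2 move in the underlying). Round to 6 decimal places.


Answer: Gamma = 1.207890

Derivation:
d1 = 1.0922314195; d2 = 0.9222314195
phi(d1) = 0.2197151663; exp(-qT) = 1.0000000000; exp(-rT) = 0.9694755731
Gamma = exp(-qT) * phi(d1) / (S * sigma * sqrt(T)) = 1.0000000000 * 0.2197151663 / (1.0700 * 0.1700 * 1.0000000000) = 1.207890


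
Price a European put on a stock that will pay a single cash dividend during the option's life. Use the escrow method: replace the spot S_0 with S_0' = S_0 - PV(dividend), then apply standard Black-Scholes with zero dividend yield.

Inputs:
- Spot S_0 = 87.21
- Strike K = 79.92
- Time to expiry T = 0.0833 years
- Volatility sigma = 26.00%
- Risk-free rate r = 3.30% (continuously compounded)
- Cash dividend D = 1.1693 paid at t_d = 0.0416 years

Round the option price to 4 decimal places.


Answer: Price = 0.4978

Derivation:
PV(D) = D * exp(-r * t_d) = 1.1693 * 0.99862814 = 1.16769589
S_0' = S_0 - PV(D) = 87.2100 - 1.16769589 = 86.04230411
d1 = (ln(S_0'/K) + (r + sigma^2/2)*T) / (sigma*sqrt(T)) = 1.05779367
d2 = d1 - sigma*sqrt(T) = 0.98275314
exp(-rT) = 0.99725487
N(-d1) = 0.14507476; N(-d2) = 0.16286447
P = K * exp(-rT) * N(-d2) - S_0' * N(-d1) = 79.9200 * 0.99725487 * 0.16286447 - 86.04230411 * 0.14507476 = 0.4978


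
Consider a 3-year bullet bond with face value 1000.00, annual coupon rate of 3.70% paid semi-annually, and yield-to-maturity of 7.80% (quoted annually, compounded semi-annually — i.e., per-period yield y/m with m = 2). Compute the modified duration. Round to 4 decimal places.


Coupon per period c = face * coupon_rate / m = 18.500000
Periods per year m = 2; per-period yield y/m = 0.039000
Number of cashflows N = 6
Cashflows (t years, CF_t, discount factor 1/(1+y/m)^(m*t), PV):
  t = 0.5000: CF_t = 18.500000, DF = 0.962464, PV = 17.805582
  t = 1.0000: CF_t = 18.500000, DF = 0.926337, PV = 17.137230
  t = 1.5000: CF_t = 18.500000, DF = 0.891566, PV = 16.493966
  t = 2.0000: CF_t = 18.500000, DF = 0.858100, PV = 15.874847
  t = 2.5000: CF_t = 18.500000, DF = 0.825890, PV = 15.278967
  t = 3.0000: CF_t = 1018.500000, DF = 0.794889, PV = 809.594871
Price P = sum_t PV_t = 892.185463
First compute Macaulay numerator sum_t t * PV_t:
  t * PV_t at t = 0.5000: 8.902791
  t * PV_t at t = 1.0000: 17.137230
  t * PV_t at t = 1.5000: 24.740948
  t * PV_t at t = 2.0000: 31.749693
  t * PV_t at t = 2.5000: 38.197417
  t * PV_t at t = 3.0000: 2428.784612
Macaulay duration D = 2549.512693 / 892.185463 = 2.857604
Modified duration = D / (1 + y/m) = 2.857604 / (1 + 0.039000) = 2.750341

Answer: Modified duration = 2.7503


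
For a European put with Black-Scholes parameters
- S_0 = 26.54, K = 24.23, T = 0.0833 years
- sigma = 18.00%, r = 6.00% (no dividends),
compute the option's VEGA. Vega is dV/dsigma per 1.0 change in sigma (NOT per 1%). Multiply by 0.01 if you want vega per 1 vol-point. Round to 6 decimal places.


Answer: Vega = 0.526885

Derivation:
d1 = 1.8750112350; d2 = 1.8230601041
phi(d1) = 0.0687848268; exp(-qT) = 1.0000000000; exp(-rT) = 0.9950144692
Vega = S * exp(-qT) * phi(d1) * sqrt(T) = 26.5400 * 1.0000000000 * 0.0687848268 * 0.2886173938 = 0.526885


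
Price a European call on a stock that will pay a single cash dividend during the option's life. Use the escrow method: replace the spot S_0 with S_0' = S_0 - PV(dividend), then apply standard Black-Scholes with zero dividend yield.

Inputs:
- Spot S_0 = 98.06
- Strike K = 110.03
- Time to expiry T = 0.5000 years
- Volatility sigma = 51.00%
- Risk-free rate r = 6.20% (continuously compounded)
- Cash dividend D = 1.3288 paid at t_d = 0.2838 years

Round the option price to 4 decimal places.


PV(D) = D * exp(-r * t_d) = 1.3288 * 0.98255830 = 1.30562347
S_0' = S_0 - PV(D) = 98.0600 - 1.30562347 = 96.75437653
d1 = (ln(S_0'/K) + (r + sigma^2/2)*T) / (sigma*sqrt(T)) = -0.09026700
d2 = d1 - sigma*sqrt(T) = -0.45089146
exp(-rT) = 0.96947557
N(d1) = 0.46403752; N(d2) = 0.32603389
C = S_0' * N(d1) - K * exp(-rT) * N(d2) = 96.75437653 * 0.46403752 - 110.0300 * 0.96947557 * 0.32603389 = 10.1192

Answer: Price = 10.1192


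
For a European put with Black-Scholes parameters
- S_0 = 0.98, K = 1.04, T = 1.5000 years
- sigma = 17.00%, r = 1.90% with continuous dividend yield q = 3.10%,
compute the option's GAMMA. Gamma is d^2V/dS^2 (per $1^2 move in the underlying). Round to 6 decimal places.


Answer: Gamma = 1.800640

Derivation:
d1 = -0.2677552630; d2 = -0.4759618911
phi(d1) = 0.3848948982; exp(-qT) = 0.9545645606; exp(-rT) = 0.9719022941
Gamma = exp(-qT) * phi(d1) / (S * sigma * sqrt(T)) = 0.9545645606 * 0.3848948982 / (0.9800 * 0.1700 * 1.2247448714) = 1.800640


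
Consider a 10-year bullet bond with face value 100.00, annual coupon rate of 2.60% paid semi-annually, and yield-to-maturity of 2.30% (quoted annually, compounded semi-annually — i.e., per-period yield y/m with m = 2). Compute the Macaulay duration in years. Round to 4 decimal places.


Answer: Macaulay duration = 8.8881 years

Derivation:
Coupon per period c = face * coupon_rate / m = 1.300000
Periods per year m = 2; per-period yield y/m = 0.011500
Number of cashflows N = 20
Cashflows (t years, CF_t, discount factor 1/(1+y/m)^(m*t), PV):
  t = 0.5000: CF_t = 1.300000, DF = 0.988631, PV = 1.285220
  t = 1.0000: CF_t = 1.300000, DF = 0.977391, PV = 1.270608
  t = 1.5000: CF_t = 1.300000, DF = 0.966279, PV = 1.256162
  t = 2.0000: CF_t = 1.300000, DF = 0.955293, PV = 1.241880
  t = 2.5000: CF_t = 1.300000, DF = 0.944432, PV = 1.227761
  t = 3.0000: CF_t = 1.300000, DF = 0.933694, PV = 1.213803
  t = 3.5000: CF_t = 1.300000, DF = 0.923079, PV = 1.200002
  t = 4.0000: CF_t = 1.300000, DF = 0.912584, PV = 1.186359
  t = 4.5000: CF_t = 1.300000, DF = 0.902209, PV = 1.172871
  t = 5.0000: CF_t = 1.300000, DF = 0.891951, PV = 1.159537
  t = 5.5000: CF_t = 1.300000, DF = 0.881810, PV = 1.146354
  t = 6.0000: CF_t = 1.300000, DF = 0.871785, PV = 1.133320
  t = 6.5000: CF_t = 1.300000, DF = 0.861873, PV = 1.120435
  t = 7.0000: CF_t = 1.300000, DF = 0.852075, PV = 1.107697
  t = 7.5000: CF_t = 1.300000, DF = 0.842387, PV = 1.095103
  t = 8.0000: CF_t = 1.300000, DF = 0.832810, PV = 1.082653
  t = 8.5000: CF_t = 1.300000, DF = 0.823341, PV = 1.070344
  t = 9.0000: CF_t = 1.300000, DF = 0.813981, PV = 1.058175
  t = 9.5000: CF_t = 1.300000, DF = 0.804726, PV = 1.046144
  t = 10.0000: CF_t = 101.300000, DF = 0.795577, PV = 80.591957
Price P = sum_t PV_t = 102.666386
Macaulay numerator sum_t t * PV_t:
  t * PV_t at t = 0.5000: 0.642610
  t * PV_t at t = 1.0000: 1.270608
  t * PV_t at t = 1.5000: 1.884243
  t * PV_t at t = 2.0000: 2.483761
  t * PV_t at t = 2.5000: 3.069403
  t * PV_t at t = 3.0000: 3.641408
  t * PV_t at t = 3.5000: 4.200009
  t * PV_t at t = 4.0000: 4.745437
  t * PV_t at t = 4.5000: 5.277921
  t * PV_t at t = 5.0000: 5.797683
  t * PV_t at t = 5.5000: 6.304945
  t * PV_t at t = 6.0000: 6.799922
  t * PV_t at t = 6.5000: 7.282830
  t * PV_t at t = 7.0000: 7.753878
  t * PV_t at t = 7.5000: 8.213274
  t * PV_t at t = 8.0000: 8.661222
  t * PV_t at t = 8.5000: 9.097922
  t * PV_t at t = 9.0000: 9.523573
  t * PV_t at t = 9.5000: 9.938369
  t * PV_t at t = 10.0000: 805.919573
Macaulay duration D = (sum_t t * PV_t) / P = 912.508589 / 102.666386 = 8.888095


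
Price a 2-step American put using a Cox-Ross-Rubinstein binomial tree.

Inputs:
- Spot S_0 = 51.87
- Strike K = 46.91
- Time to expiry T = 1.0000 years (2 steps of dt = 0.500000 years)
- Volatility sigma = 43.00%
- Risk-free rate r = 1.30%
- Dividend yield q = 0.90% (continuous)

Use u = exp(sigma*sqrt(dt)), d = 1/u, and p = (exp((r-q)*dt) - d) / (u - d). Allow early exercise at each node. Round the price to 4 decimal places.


Answer: Price = V(0,0) = 6.0347

Derivation:
dt = T/N = 0.500000
u = exp(sigma*sqrt(dt)) = 1.355345; d = 1/u = 0.737820
p = (exp((r-q)*dt) - d) / (u - d) = 0.427808
Discount per step: exp(-r*dt) = 0.993521
Stock lattice S(k, i) with i counting down-moves:
  k=0: S(0,0) = 51.8700
  k=1: S(1,0) = 70.3017; S(1,1) = 38.2707
  k=2: S(2,0) = 95.2831; S(2,1) = 51.8700; S(2,2) = 28.2369
Terminal payoffs V(N, i) = max(K - S_T, 0):
  V(2,0) = 0.000000; V(2,1) = 0.000000; V(2,2) = 18.673125
Backward induction: V(k, i) = exp(-r*dt) * [p * V(k+1, i) + (1-p) * V(k+1, i+1)]; then take max(V_cont, immediate exercise) for American.
  V(1,0) = exp(-r*dt) * [p*0.000000 + (1-p)*0.000000] = 0.000000; exercise = 0.000000; V(1,0) = max -> 0.000000
  V(1,1) = exp(-r*dt) * [p*0.000000 + (1-p)*18.673125] = 10.615383; exercise = 8.639297; V(1,1) = max -> 10.615383
  V(0,0) = exp(-r*dt) * [p*0.000000 + (1-p)*10.615383] = 6.034681; exercise = 0.000000; V(0,0) = max -> 6.034681


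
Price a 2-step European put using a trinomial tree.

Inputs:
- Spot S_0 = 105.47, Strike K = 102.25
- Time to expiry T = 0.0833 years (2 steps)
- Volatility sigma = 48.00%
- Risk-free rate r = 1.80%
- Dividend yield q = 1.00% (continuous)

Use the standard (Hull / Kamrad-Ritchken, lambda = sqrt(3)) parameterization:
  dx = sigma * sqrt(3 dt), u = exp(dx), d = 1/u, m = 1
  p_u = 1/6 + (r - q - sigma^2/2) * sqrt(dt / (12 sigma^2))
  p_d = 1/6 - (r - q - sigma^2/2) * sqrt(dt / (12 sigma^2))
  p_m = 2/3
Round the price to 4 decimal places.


dt = T/N = 0.041650; dx = sigma*sqrt(3*dt) = 0.169672
u = exp(dx) = 1.184916; d = 1/u = 0.843942
p_u = 0.153509, p_m = 0.666667, p_d = 0.179824
Discount per step: exp(-r*dt) = 0.999251
Stock lattice S(k, j) with j the centered position index:
  k=0: S(0,+0) = 105.4700
  k=1: S(1,-1) = 89.0105; S(1,+0) = 105.4700; S(1,+1) = 124.9731
  k=2: S(2,-2) = 75.1197; S(2,-1) = 89.0105; S(2,+0) = 105.4700; S(2,+1) = 124.9731; S(2,+2) = 148.0826
Terminal payoffs V(N, j) = max(K - S_T, 0):
  V(2,-2) = 27.130274; V(2,-1) = 13.239453; V(2,+0) = 0.000000; V(2,+1) = 0.000000; V(2,+2) = 0.000000
Backward induction: V(k, j) = exp(-r*dt) * [p_u * V(k+1, j+1) + p_m * V(k+1, j) + p_d * V(k+1, j-1)]
  V(1,-1) = exp(-r*dt) * [p_u*0.000000 + p_m*13.239453 + p_d*27.130274] = 13.694708
  V(1,+0) = exp(-r*dt) * [p_u*0.000000 + p_m*0.000000 + p_d*13.239453] = 2.378988
  V(1,+1) = exp(-r*dt) * [p_u*0.000000 + p_m*0.000000 + p_d*0.000000] = 0.000000
  V(0,+0) = exp(-r*dt) * [p_u*0.000000 + p_m*2.378988 + p_d*13.694708] = 4.045596

Answer: Price = V(0,0) = 4.0456


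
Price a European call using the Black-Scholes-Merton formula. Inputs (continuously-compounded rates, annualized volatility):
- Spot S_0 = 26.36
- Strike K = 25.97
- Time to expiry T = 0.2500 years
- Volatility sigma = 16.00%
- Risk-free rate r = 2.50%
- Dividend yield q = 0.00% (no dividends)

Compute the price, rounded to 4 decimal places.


d1 = (ln(S/K) + (r - q + 0.5*sigma^2) * T) / (sigma * sqrt(T)) = 0.30444605
d2 = d1 - sigma * sqrt(T) = 0.22444605
exp(-rT) = 0.99376949; exp(-qT) = 1.00000000
C = S_0 * exp(-qT) * N(d1) - K * exp(-rT) * N(d2)
N(d1) = 0.61960596; N(d2) = 0.58879488
C = 26.3600 * 1.00000000 * 0.61960596 - 25.9700 * 0.99376949 * 0.58879488 = 1.1371

Answer: Price = 1.1371


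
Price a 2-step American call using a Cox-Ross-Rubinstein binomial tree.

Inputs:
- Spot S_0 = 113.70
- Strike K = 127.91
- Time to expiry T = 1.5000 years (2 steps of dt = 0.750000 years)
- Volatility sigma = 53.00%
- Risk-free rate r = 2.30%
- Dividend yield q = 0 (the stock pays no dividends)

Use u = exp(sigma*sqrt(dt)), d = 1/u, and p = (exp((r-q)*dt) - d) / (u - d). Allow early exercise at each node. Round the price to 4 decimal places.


Answer: Price = V(0,0) = 24.9155

Derivation:
dt = T/N = 0.750000
u = exp(sigma*sqrt(dt)) = 1.582480; d = 1/u = 0.631919
p = (exp((r-q)*dt) - d) / (u - d) = 0.405529
Discount per step: exp(-r*dt) = 0.982898
Stock lattice S(k, i) with i counting down-moves:
  k=0: S(0,0) = 113.7000
  k=1: S(1,0) = 179.9280; S(1,1) = 71.8492
  k=2: S(2,0) = 284.7326; S(2,1) = 113.7000; S(2,2) = 45.4029
Terminal payoffs V(N, i) = max(S_T - K, 0):
  V(2,0) = 156.822553; V(2,1) = 0.000000; V(2,2) = 0.000000
Backward induction: V(k, i) = exp(-r*dt) * [p * V(k+1, i) + (1-p) * V(k+1, i+1)]; then take max(V_cont, immediate exercise) for American.
  V(1,0) = exp(-r*dt) * [p*156.822553 + (1-p)*0.000000] = 62.508504; exercise = 52.018017; V(1,0) = max -> 62.508504
  V(1,1) = exp(-r*dt) * [p*0.000000 + (1-p)*0.000000] = 0.000000; exercise = 0.000000; V(1,1) = max -> 0.000000
  V(0,0) = exp(-r*dt) * [p*62.508504 + (1-p)*0.000000] = 24.915505; exercise = 0.000000; V(0,0) = max -> 24.915505


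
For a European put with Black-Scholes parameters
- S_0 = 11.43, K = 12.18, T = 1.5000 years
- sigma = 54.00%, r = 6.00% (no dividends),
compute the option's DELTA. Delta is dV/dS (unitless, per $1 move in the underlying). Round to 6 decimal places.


Answer: Delta = -0.355442

Derivation:
d1 = 0.3706686052; d2 = -0.2906936254
phi(d1) = 0.3724560850; exp(-qT) = 1.0000000000; exp(-rT) = 0.9139311853
N(-d1) = 0.3554421883
Delta = -exp(-qT) * N(-d1) = -1.0000000000 * 0.3554421883 = -0.355442


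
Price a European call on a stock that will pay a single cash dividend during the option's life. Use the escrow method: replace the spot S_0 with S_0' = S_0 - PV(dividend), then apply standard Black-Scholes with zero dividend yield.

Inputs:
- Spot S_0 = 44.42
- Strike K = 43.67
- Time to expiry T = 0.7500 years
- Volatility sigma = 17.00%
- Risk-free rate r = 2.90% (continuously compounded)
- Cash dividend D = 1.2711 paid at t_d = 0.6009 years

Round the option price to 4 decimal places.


Answer: Price = 2.7467

Derivation:
PV(D) = D * exp(-r * t_d) = 1.2711 * 0.98272486 = 1.24914156
S_0' = S_0 - PV(D) = 44.4200 - 1.24914156 = 43.17085844
d1 = (ln(S_0'/K) + (r + sigma^2/2)*T) / (sigma*sqrt(T)) = 0.14326320
d2 = d1 - sigma*sqrt(T) = -0.00396112
exp(-rT) = 0.97848483
N(d1) = 0.55695884; N(d2) = 0.49841975
C = S_0' * N(d1) - K * exp(-rT) * N(d2) = 43.17085844 * 0.55695884 - 43.6700 * 0.97848483 * 0.49841975 = 2.7467


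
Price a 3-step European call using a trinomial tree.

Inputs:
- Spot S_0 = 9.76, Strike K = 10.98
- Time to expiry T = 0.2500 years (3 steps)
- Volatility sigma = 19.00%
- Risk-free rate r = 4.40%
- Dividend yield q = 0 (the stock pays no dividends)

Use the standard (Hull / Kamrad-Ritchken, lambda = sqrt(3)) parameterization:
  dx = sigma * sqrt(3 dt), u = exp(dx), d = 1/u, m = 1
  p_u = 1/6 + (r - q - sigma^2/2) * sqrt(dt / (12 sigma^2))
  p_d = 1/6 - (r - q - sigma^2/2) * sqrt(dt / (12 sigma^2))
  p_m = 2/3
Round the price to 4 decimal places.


Answer: Price = V(0,0) = 0.0627

Derivation:
dt = T/N = 0.083333; dx = sigma*sqrt(3*dt) = 0.095000
u = exp(dx) = 1.099659; d = 1/u = 0.909373
p_u = 0.178048, p_m = 0.666667, p_d = 0.155285
Discount per step: exp(-r*dt) = 0.996340
Stock lattice S(k, j) with j the centered position index:
  k=0: S(0,+0) = 9.7600
  k=1: S(1,-1) = 8.8755; S(1,+0) = 9.7600; S(1,+1) = 10.7327
  k=2: S(2,-2) = 8.0711; S(2,-1) = 8.8755; S(2,+0) = 9.7600; S(2,+1) = 10.7327; S(2,+2) = 11.8023
  k=3: S(3,-3) = 7.3397; S(3,-2) = 8.0711; S(3,-1) = 8.8755; S(3,+0) = 9.7600; S(3,+1) = 10.7327; S(3,+2) = 11.8023; S(3,+3) = 12.9785
Terminal payoffs V(N, j) = max(S_T - K, 0):
  V(3,-3) = 0.000000; V(3,-2) = 0.000000; V(3,-1) = 0.000000; V(3,+0) = 0.000000; V(3,+1) = 0.000000; V(3,+2) = 0.822276; V(3,+3) = 1.998477
Backward induction: V(k, j) = exp(-r*dt) * [p_u * V(k+1, j+1) + p_m * V(k+1, j) + p_d * V(k+1, j-1)]
  V(2,-2) = exp(-r*dt) * [p_u*0.000000 + p_m*0.000000 + p_d*0.000000] = 0.000000
  V(2,-1) = exp(-r*dt) * [p_u*0.000000 + p_m*0.000000 + p_d*0.000000] = 0.000000
  V(2,+0) = exp(-r*dt) * [p_u*0.000000 + p_m*0.000000 + p_d*0.000000] = 0.000000
  V(2,+1) = exp(-r*dt) * [p_u*0.822276 + p_m*0.000000 + p_d*0.000000] = 0.145869
  V(2,+2) = exp(-r*dt) * [p_u*1.998477 + p_m*0.822276 + p_d*0.000000] = 0.900701
  V(1,-1) = exp(-r*dt) * [p_u*0.000000 + p_m*0.000000 + p_d*0.000000] = 0.000000
  V(1,+0) = exp(-r*dt) * [p_u*0.145869 + p_m*0.000000 + p_d*0.000000] = 0.025877
  V(1,+1) = exp(-r*dt) * [p_u*0.900701 + p_m*0.145869 + p_d*0.000000] = 0.256671
  V(0,+0) = exp(-r*dt) * [p_u*0.256671 + p_m*0.025877 + p_d*0.000000] = 0.062721


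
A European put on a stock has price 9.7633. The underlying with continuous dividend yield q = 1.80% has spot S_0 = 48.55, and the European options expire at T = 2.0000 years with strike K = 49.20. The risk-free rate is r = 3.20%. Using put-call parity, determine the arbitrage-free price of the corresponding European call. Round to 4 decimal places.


Answer: Call price = 10.4467

Derivation:
Put-call parity: C - P = S_0 * exp(-qT) - K * exp(-rT).
S_0 * exp(-qT) = 48.5500 * 0.96464029 = 46.83328625
K * exp(-rT) = 49.2000 * 0.93800500 = 46.14984598
C = P + S*exp(-qT) - K*exp(-rT)
C = 9.7633 + 46.83328625 - 46.14984598 = 10.4467


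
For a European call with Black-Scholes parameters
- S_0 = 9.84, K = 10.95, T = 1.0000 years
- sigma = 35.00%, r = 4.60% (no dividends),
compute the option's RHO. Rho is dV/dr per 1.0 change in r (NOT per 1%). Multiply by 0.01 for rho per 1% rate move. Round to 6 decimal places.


d1 = 0.0010464423; d2 = -0.3489535577
phi(d1) = 0.3989420620; exp(-qT) = 1.0000000000; exp(-rT) = 0.9550419622
N(d2) = 0.3635620880
Rho = K*T*exp(-rT)*N(d2) = 10.9500 * 1.0000 * 0.9550419622 * 0.3635620880 = 3.802027

Answer: Rho = 3.802027


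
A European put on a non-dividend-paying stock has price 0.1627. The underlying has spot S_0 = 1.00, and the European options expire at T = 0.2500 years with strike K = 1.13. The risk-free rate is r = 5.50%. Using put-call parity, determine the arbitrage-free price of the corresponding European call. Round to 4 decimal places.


Answer: Call price = 0.0481

Derivation:
Put-call parity: C - P = S_0 * exp(-qT) - K * exp(-rT).
S_0 * exp(-qT) = 1.0000 * 1.00000000 = 1.00000000
K * exp(-rT) = 1.1300 * 0.98634410 = 1.11456883
C = P + S*exp(-qT) - K*exp(-rT)
C = 0.1627 + 1.00000000 - 1.11456883 = 0.0481


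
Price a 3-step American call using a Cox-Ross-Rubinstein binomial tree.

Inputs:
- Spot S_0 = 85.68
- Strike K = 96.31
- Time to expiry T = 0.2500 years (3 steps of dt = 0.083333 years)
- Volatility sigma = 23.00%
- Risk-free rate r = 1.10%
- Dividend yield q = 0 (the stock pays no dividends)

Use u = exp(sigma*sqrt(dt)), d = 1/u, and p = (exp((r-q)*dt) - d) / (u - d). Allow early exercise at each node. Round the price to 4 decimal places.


dt = T/N = 0.083333
u = exp(sigma*sqrt(dt)) = 1.068649; d = 1/u = 0.935761
p = (exp((r-q)*dt) - d) / (u - d) = 0.490308
Discount per step: exp(-r*dt) = 0.999084
Stock lattice S(k, i) with i counting down-moves:
  k=0: S(0,0) = 85.6800
  k=1: S(1,0) = 91.5619; S(1,1) = 80.1760
  k=2: S(2,0) = 97.8475; S(2,1) = 85.6800; S(2,2) = 75.0256
  k=3: S(3,0) = 104.5646; S(3,1) = 91.5619; S(3,2) = 80.1760; S(3,3) = 70.2060
Terminal payoffs V(N, i) = max(S_T - K, 0):
  V(3,0) = 8.254622; V(3,1) = 0.000000; V(3,2) = 0.000000; V(3,3) = 0.000000
Backward induction: V(k, i) = exp(-r*dt) * [p * V(k+1, i) + (1-p) * V(k+1, i+1)]; then take max(V_cont, immediate exercise) for American.
  V(2,0) = exp(-r*dt) * [p*8.254622 + (1-p)*0.000000] = 4.043603; exercise = 1.537485; V(2,0) = max -> 4.043603
  V(2,1) = exp(-r*dt) * [p*0.000000 + (1-p)*0.000000] = 0.000000; exercise = 0.000000; V(2,1) = max -> 0.000000
  V(2,2) = exp(-r*dt) * [p*0.000000 + (1-p)*0.000000] = 0.000000; exercise = 0.000000; V(2,2) = max -> 0.000000
  V(1,0) = exp(-r*dt) * [p*4.043603 + (1-p)*0.000000] = 1.980796; exercise = 0.000000; V(1,0) = max -> 1.980796
  V(1,1) = exp(-r*dt) * [p*0.000000 + (1-p)*0.000000] = 0.000000; exercise = 0.000000; V(1,1) = max -> 0.000000
  V(0,0) = exp(-r*dt) * [p*1.980796 + (1-p)*0.000000] = 0.970311; exercise = 0.000000; V(0,0) = max -> 0.970311

Answer: Price = V(0,0) = 0.9703


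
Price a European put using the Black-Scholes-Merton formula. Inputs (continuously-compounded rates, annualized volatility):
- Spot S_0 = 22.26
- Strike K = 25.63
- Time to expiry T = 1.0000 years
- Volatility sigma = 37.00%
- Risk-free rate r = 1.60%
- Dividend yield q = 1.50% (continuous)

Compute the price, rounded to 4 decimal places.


d1 = (ln(S/K) + (r - q + 0.5*sigma^2) * T) / (sigma * sqrt(T)) = -0.19330323
d2 = d1 - sigma * sqrt(T) = -0.56330323
exp(-rT) = 0.98412732; exp(-qT) = 0.98511194
P = K * exp(-rT) * N(-d2) - S_0 * exp(-qT) * N(-d1)
N(-d1) = 0.57663925; N(-d2) = 0.71338579
P = 25.6300 * 0.98412732 * 0.71338579 - 22.2600 * 0.98511194 * 0.57663925 = 5.3490

Answer: Price = 5.3490


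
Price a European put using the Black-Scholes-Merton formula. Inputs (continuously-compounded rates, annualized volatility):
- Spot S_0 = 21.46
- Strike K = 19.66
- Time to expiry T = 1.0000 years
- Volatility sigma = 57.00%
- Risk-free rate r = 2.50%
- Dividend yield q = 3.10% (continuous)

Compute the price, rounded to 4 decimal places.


Answer: Price = 3.7143

Derivation:
d1 = (ln(S/K) + (r - q + 0.5*sigma^2) * T) / (sigma * sqrt(T)) = 0.42816600
d2 = d1 - sigma * sqrt(T) = -0.14183400
exp(-rT) = 0.97530991; exp(-qT) = 0.96947557
P = K * exp(-rT) * N(-d2) - S_0 * exp(-qT) * N(-d1)
N(-d1) = 0.33426513; N(-d2) = 0.55639443
P = 19.6600 * 0.97530991 * 0.55639443 - 21.4600 * 0.96947557 * 0.33426513 = 3.7143


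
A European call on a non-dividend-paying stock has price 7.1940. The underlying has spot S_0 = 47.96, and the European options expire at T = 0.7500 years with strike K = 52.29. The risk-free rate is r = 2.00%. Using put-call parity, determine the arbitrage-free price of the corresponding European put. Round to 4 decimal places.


Answer: Put price = 10.7455

Derivation:
Put-call parity: C - P = S_0 * exp(-qT) - K * exp(-rT).
S_0 * exp(-qT) = 47.9600 * 1.00000000 = 47.96000000
K * exp(-rT) = 52.2900 * 0.98511194 = 51.51150332
P = C - S*exp(-qT) + K*exp(-rT)
P = 7.1940 - 47.96000000 + 51.51150332 = 10.7455


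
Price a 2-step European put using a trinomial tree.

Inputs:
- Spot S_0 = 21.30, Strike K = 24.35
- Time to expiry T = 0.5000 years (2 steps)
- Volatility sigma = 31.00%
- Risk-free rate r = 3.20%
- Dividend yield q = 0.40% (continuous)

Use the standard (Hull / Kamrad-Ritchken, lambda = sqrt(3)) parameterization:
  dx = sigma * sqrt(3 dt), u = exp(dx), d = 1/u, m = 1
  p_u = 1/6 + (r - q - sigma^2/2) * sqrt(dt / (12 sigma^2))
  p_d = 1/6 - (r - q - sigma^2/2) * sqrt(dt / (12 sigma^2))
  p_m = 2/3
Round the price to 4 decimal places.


dt = T/N = 0.250000; dx = sigma*sqrt(3*dt) = 0.268468
u = exp(dx) = 1.307959; d = 1/u = 0.764550
p_u = 0.157331, p_m = 0.666667, p_d = 0.176002
Discount per step: exp(-r*dt) = 0.992032
Stock lattice S(k, j) with j the centered position index:
  k=0: S(0,+0) = 21.3000
  k=1: S(1,-1) = 16.2849; S(1,+0) = 21.3000; S(1,+1) = 27.8595
  k=2: S(2,-2) = 12.4506; S(2,-1) = 16.2849; S(2,+0) = 21.3000; S(2,+1) = 27.8595; S(2,+2) = 36.4391
Terminal payoffs V(N, j) = max(K - S_T, 0):
  V(2,-2) = 11.899369; V(2,-1) = 8.065085; V(2,+0) = 3.050000; V(2,+1) = 0.000000; V(2,+2) = 0.000000
Backward induction: V(k, j) = exp(-r*dt) * [p_u * V(k+1, j+1) + p_m * V(k+1, j) + p_d * V(k+1, j-1)]
  V(1,-1) = exp(-r*dt) * [p_u*3.050000 + p_m*8.065085 + p_d*11.899369] = 7.887544
  V(1,+0) = exp(-r*dt) * [p_u*0.000000 + p_m*3.050000 + p_d*8.065085] = 3.425293
  V(1,+1) = exp(-r*dt) * [p_u*0.000000 + p_m*0.000000 + p_d*3.050000] = 0.532529
  V(0,+0) = exp(-r*dt) * [p_u*0.532529 + p_m*3.425293 + p_d*7.887544] = 3.725611

Answer: Price = V(0,0) = 3.7256


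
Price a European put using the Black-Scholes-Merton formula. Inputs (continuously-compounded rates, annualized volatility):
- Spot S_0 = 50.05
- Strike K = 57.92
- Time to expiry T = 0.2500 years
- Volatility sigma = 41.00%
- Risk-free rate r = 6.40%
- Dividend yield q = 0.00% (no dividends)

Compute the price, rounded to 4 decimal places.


Answer: Price = 8.6915

Derivation:
d1 = (ln(S/K) + (r - q + 0.5*sigma^2) * T) / (sigma * sqrt(T)) = -0.53184265
d2 = d1 - sigma * sqrt(T) = -0.73684265
exp(-rT) = 0.98412732; exp(-qT) = 1.00000000
P = K * exp(-rT) * N(-d2) - S_0 * exp(-qT) * N(-d1)
N(-d1) = 0.70258251; N(-d2) = 0.76939098
P = 57.9200 * 0.98412732 * 0.76939098 - 50.0500 * 1.00000000 * 0.70258251 = 8.6915


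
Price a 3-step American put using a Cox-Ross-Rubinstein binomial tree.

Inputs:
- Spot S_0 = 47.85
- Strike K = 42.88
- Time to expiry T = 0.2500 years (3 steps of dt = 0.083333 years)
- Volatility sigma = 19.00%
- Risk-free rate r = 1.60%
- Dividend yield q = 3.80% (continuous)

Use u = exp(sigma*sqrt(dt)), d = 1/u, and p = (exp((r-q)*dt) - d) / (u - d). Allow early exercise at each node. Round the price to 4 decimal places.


dt = T/N = 0.083333
u = exp(sigma*sqrt(dt)) = 1.056380; d = 1/u = 0.946629
p = (exp((r-q)*dt) - d) / (u - d) = 0.469602
Discount per step: exp(-r*dt) = 0.998668
Stock lattice S(k, i) with i counting down-moves:
  k=0: S(0,0) = 47.8500
  k=1: S(1,0) = 50.5478; S(1,1) = 45.2962
  k=2: S(2,0) = 53.3977; S(2,1) = 47.8500; S(2,2) = 42.8787
  k=3: S(3,0) = 56.4083; S(3,1) = 50.5478; S(3,2) = 45.2962; S(3,3) = 40.5902
Terminal payoffs V(N, i) = max(K - S_T, 0):
  V(3,0) = 0.000000; V(3,1) = 0.000000; V(3,2) = 0.000000; V(3,3) = 2.289815
Backward induction: V(k, i) = exp(-r*dt) * [p * V(k+1, i) + (1-p) * V(k+1, i+1)]; then take max(V_cont, immediate exercise) for American.
  V(2,0) = exp(-r*dt) * [p*0.000000 + (1-p)*0.000000] = 0.000000; exercise = 0.000000; V(2,0) = max -> 0.000000
  V(2,1) = exp(-r*dt) * [p*0.000000 + (1-p)*0.000000] = 0.000000; exercise = 0.000000; V(2,1) = max -> 0.000000
  V(2,2) = exp(-r*dt) * [p*0.000000 + (1-p)*2.289815] = 1.212894; exercise = 0.001327; V(2,2) = max -> 1.212894
  V(1,0) = exp(-r*dt) * [p*0.000000 + (1-p)*0.000000] = 0.000000; exercise = 0.000000; V(1,0) = max -> 0.000000
  V(1,1) = exp(-r*dt) * [p*0.000000 + (1-p)*1.212894] = 0.642459; exercise = 0.000000; V(1,1) = max -> 0.642459
  V(0,0) = exp(-r*dt) * [p*0.000000 + (1-p)*0.642459] = 0.340305; exercise = 0.000000; V(0,0) = max -> 0.340305

Answer: Price = V(0,0) = 0.3403


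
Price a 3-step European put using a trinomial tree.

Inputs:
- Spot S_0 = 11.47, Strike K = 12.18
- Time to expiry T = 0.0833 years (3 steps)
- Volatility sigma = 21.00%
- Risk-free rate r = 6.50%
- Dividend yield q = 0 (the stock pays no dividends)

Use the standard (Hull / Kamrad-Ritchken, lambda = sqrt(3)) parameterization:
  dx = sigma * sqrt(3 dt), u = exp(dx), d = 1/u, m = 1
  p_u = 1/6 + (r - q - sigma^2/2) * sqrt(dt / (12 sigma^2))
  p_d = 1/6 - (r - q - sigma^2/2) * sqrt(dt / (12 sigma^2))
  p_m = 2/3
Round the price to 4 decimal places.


dt = T/N = 0.027767; dx = sigma*sqrt(3*dt) = 0.060610
u = exp(dx) = 1.062484; d = 1/u = 0.941191
p_u = 0.176505, p_m = 0.666667, p_d = 0.156828
Discount per step: exp(-r*dt) = 0.998197
Stock lattice S(k, j) with j the centered position index:
  k=0: S(0,+0) = 11.4700
  k=1: S(1,-1) = 10.7955; S(1,+0) = 11.4700; S(1,+1) = 12.1867
  k=2: S(2,-2) = 10.1606; S(2,-1) = 10.7955; S(2,+0) = 11.4700; S(2,+1) = 12.1867; S(2,+2) = 12.9482
  k=3: S(3,-3) = 9.5630; S(3,-2) = 10.1606; S(3,-1) = 10.7955; S(3,+0) = 11.4700; S(3,+1) = 12.1867; S(3,+2) = 12.9482; S(3,+3) = 13.7572
Terminal payoffs V(N, j) = max(K - S_T, 0):
  V(3,-3) = 2.616957; V(3,-2) = 2.019419; V(3,-1) = 1.384544; V(3,+0) = 0.710000; V(3,+1) = 0.000000; V(3,+2) = 0.000000; V(3,+3) = 0.000000
Backward induction: V(k, j) = exp(-r*dt) * [p_u * V(k+1, j+1) + p_m * V(k+1, j) + p_d * V(k+1, j-1)]
  V(2,-2) = exp(-r*dt) * [p_u*1.384544 + p_m*2.019419 + p_d*2.616957] = 1.997463
  V(2,-1) = exp(-r*dt) * [p_u*0.710000 + p_m*1.384544 + p_d*2.019419] = 1.362589
  V(2,+0) = exp(-r*dt) * [p_u*0.000000 + p_m*0.710000 + p_d*1.384544] = 0.689224
  V(2,+1) = exp(-r*dt) * [p_u*0.000000 + p_m*0.000000 + p_d*0.710000] = 0.111147
  V(2,+2) = exp(-r*dt) * [p_u*0.000000 + p_m*0.000000 + p_d*0.000000] = 0.000000
  V(1,-1) = exp(-r*dt) * [p_u*0.689224 + p_m*1.362589 + p_d*1.997463] = 1.340881
  V(1,+0) = exp(-r*dt) * [p_u*0.111147 + p_m*0.689224 + p_d*1.362589] = 0.691544
  V(1,+1) = exp(-r*dt) * [p_u*0.000000 + p_m*0.111147 + p_d*0.689224] = 0.181860
  V(0,+0) = exp(-r*dt) * [p_u*0.181860 + p_m*0.691544 + p_d*1.340881] = 0.702149

Answer: Price = V(0,0) = 0.7021


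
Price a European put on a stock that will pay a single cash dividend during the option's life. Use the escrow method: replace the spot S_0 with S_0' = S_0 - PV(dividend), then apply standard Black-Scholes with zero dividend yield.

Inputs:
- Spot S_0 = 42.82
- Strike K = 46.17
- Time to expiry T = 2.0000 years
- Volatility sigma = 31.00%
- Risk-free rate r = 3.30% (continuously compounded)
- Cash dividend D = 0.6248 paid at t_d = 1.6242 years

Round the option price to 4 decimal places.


PV(D) = D * exp(-r * t_d) = 0.6248 * 0.94781248 = 0.59219324
S_0' = S_0 - PV(D) = 42.8200 - 0.59219324 = 42.22780676
d1 = (ln(S_0'/K) + (r + sigma^2/2)*T) / (sigma*sqrt(T)) = 0.16616712
d2 = d1 - sigma*sqrt(T) = -0.27223909
exp(-rT) = 0.93613086
N(-d1) = 0.43401272; N(-d2) = 0.60728091
P = K * exp(-rT) * N(-d2) - S_0' * N(-d1) = 46.1700 * 0.93613086 * 0.60728091 - 42.22780676 * 0.43401272 = 7.9200

Answer: Price = 7.9200
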